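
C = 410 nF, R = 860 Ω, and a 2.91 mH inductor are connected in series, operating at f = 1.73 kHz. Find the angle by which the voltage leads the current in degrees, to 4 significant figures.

ω = 2πf = 10870 rad/s
X_L = ωL = 31.63 Ω
X_C = 1/(ωC) = 224.4 Ω
Net reactance X = X_L − X_C = -192.8 Ω
Z = 860.0 − j192.8 Ω
|Z| = √(860.0² + 192.8²) = 881.3 Ω
∠Z = arctan(-192.8/860.0) = -12.63°

-12.63°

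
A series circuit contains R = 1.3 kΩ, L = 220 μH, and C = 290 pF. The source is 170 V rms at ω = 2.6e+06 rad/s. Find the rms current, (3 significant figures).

X_L = ωL = 572 Ω
X_C = 1/(ωC) = 1330 Ω
Net reactance X = X_L − X_C = -754 Ω
Z = 1300 − j754 Ω
|Z| = √(1300² + 754²) = 1500 Ω
I = V/|Z| = 170/1500 = 113 mA

113 mA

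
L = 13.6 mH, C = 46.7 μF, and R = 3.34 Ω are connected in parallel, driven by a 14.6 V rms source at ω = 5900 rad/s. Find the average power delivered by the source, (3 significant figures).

X_L = ωL = 80.2 Ω
X_C = 1/(ωC) = 3.63 Ω
Parallel: admittances add. Y = 1/R + 1/(jωL) + jωC
Y = (0.299 + j0.263) S
|Y| = 0.399 S → |Z| = 1/|Y| = 2.51 Ω, ∠Z = −∠Y = -41.3°
I = V/|Z| = 5.82 A
P = VI cos φ = 14.6 × 5.82 × cos(-41.3°) = 63.8 W

63.8 W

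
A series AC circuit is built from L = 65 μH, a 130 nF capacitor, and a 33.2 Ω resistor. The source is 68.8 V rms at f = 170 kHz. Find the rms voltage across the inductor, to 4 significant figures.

ω = 2πf = 1.068e+06 rad/s
X_L = ωL = 69.43 Ω
X_C = 1/(ωC) = 7.202 Ω
Net reactance X = X_L − X_C = 62.23 Ω
Z = 33.20 + j62.23 Ω
|Z| = √(33.20² + 62.23²) = 70.53 Ω
I = V/|Z| = 975.5 mA
V_L = I·|Z_L| = 0.9755 × 69.43 = 67.73 V

67.73 V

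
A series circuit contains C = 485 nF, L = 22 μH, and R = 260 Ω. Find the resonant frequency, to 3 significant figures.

ω₀ = 1/√(LC) = 1/√(2.2e-05 × 4.85e-07) = 306100 rad/s
f₀ = ω₀/(2π) = 48.7 kHz

48.7 kHz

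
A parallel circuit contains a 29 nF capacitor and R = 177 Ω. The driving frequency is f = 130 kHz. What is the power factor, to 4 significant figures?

0.2320

ω = 2πf = 816800 rad/s
X_C = 1/(ωC) = 42.22 Ω
Parallel: admittances add. Y = 1/R + jωC
Y = (0.005650 + j0.02369) S
|Y| = 0.02435 S → |Z| = 1/|Y| = 41.06 Ω, ∠Z = −∠Y = -76.59°
cos φ = cos(-76.59°) = 0.2320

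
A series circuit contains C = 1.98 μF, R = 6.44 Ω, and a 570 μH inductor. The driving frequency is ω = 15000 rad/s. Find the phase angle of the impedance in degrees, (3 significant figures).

-75.6°

X_L = ωL = 8.55 Ω
X_C = 1/(ωC) = 33.7 Ω
Net reactance X = X_L − X_C = -25.1 Ω
Z = 6.44 − j25.1 Ω
|Z| = √(6.44² + 25.1²) = 25.9 Ω
∠Z = arctan(-25.1/6.44) = -75.6°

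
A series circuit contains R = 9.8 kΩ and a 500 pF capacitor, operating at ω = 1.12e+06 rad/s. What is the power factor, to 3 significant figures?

X_C = 1/(ωC) = 1790 Ω
Z = 9800 − j1790 Ω
|Z| = √(9800² + 1790²) = 9960 Ω
∠Z = arctan(-1790/9800) = -10.3°
cos φ = cos(-10.3°) = 0.984

0.984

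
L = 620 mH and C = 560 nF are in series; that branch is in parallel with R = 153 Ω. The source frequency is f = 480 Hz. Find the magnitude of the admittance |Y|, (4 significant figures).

6.583 mS

ω = 2πf = 3016 rad/s
X_L = ωL = 1870 Ω
X_C = 1/(ωC) = 592.1 Ω
Branch 1: Z₁ = R = 153.0 Ω
Branch 2 (series LC): Z₂ = j(X_L − X_C) = j1278 Ω
Parallel: Z = Z₁Z₂/(Z₁+Z₂), |Z| = 151.9 Ω, ∠Z = 6.828°
|Y| = 1/|Z| = 6.583 mS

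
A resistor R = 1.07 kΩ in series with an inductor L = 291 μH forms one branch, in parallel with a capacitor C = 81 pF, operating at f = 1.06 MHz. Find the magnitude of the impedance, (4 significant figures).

ω = 2πf = 6.66e+06 rad/s
X_L = ωL = 1938 Ω
X_C = 1/(ωC) = 1854 Ω
Branch 1 (R+jX_L): Z₁ = 1070 + j1938 Ω, |Z₁| = 2214 Ω
Branch 2 (−jX_C): Z₂ = −j1854 Ω
Parallel: Z = Z₁Z₂/(Z₁+Z₂), |Z| = 3823 Ω, ∠Z = -33.42°

3823 Ω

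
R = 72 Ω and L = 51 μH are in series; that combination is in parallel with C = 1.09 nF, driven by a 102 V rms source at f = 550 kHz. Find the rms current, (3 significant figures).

231 mA

ω = 2πf = 3.456e+06 rad/s
X_L = ωL = 176 Ω
X_C = 1/(ωC) = 265 Ω
Branch 1 (R+jX_L): Z₁ = 72.0 + j176 Ω, |Z₁| = 190 Ω
Branch 2 (−jX_C): Z₂ = −j265 Ω
Parallel: Z = Z₁Z₂/(Z₁+Z₂), |Z| = 441 Ω, ∠Z = 28.9°
I = V/|Z| = 102/441 = 231 mA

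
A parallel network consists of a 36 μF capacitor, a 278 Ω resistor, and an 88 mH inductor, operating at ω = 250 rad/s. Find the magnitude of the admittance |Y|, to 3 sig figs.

X_L = ωL = 22.0 Ω
X_C = 1/(ωC) = 111 Ω
Parallel: admittances add. Y = 1/R + 1/(jωL) + jωC
Y = (0.00360 − j0.0365) S
|Y| = 0.0366 S → |Z| = 1/|Y| = 27.3 Ω, ∠Z = −∠Y = 84.4°

36.6 mS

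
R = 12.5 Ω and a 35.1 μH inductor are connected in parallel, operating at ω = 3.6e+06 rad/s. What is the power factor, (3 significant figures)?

X_L = ωL = 126 Ω
Parallel: admittances add. Y = 1/R + 1/(jωL)
Y = (0.0800 − j0.00791) S
|Y| = 0.0804 S → |Z| = 1/|Y| = 12.4 Ω, ∠Z = −∠Y = 5.65°
cos φ = cos(5.65°) = 0.995

0.995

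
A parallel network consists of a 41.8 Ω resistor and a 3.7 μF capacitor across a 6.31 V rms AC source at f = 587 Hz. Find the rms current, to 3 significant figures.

174 mA

ω = 2πf = 3688 rad/s
X_C = 1/(ωC) = 73.3 Ω
Parallel: admittances add. Y = 1/R + jωC
Y = (0.0239 + j0.0136) S
|Y| = 0.0275 S → |Z| = 1/|Y| = 36.3 Ω, ∠Z = −∠Y = -29.7°
I = V/|Z| = 6.31/36.3 = 174 mA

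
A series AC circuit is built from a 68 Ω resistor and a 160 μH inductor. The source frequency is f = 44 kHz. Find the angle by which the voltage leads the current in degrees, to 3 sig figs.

33.0°

ω = 2πf = 276500 rad/s
X_L = ωL = 44.2 Ω
Z = 68.0 + j44.2 Ω
|Z| = √(68.0² + 44.2²) = 81.1 Ω
∠Z = arctan(44.2/68.0) = 33.0°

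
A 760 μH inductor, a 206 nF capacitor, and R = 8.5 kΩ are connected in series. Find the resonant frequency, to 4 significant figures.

ω₀ = 1/√(LC) = 1/√(0.00076 × 2.06e-07) = 79920 rad/s
f₀ = ω₀/(2π) = 12.72 kHz

12.72 kHz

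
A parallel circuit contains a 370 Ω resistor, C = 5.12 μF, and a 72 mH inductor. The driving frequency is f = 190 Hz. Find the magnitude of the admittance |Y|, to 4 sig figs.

ω = 2πf = 1194 rad/s
X_L = ωL = 85.95 Ω
X_C = 1/(ωC) = 163.6 Ω
Parallel: admittances add. Y = 1/R + 1/(jωL) + jωC
Y = (0.002703 − j0.005522) S
|Y| = 0.006148 S → |Z| = 1/|Y| = 162.7 Ω, ∠Z = −∠Y = 63.92°

6.148 mS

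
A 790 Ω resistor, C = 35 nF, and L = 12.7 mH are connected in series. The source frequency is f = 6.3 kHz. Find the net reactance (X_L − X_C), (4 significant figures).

-219.1 Ω

ω = 2πf = 39580 rad/s
X_L = ωL = 502.7 Ω
X_C = 1/(ωC) = 721.8 Ω
X = 502.7 − 721.8 = -219.1 Ω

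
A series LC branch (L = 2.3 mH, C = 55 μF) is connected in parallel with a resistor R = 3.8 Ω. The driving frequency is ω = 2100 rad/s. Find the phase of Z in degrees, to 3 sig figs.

X_L = ωL = 4.83 Ω
X_C = 1/(ωC) = 8.66 Ω
Branch 1: Z₁ = R = 3.80 Ω
Branch 2 (series LC): Z₂ = j(X_L − X_C) = −j3.83 Ω
Parallel: Z = Z₁Z₂/(Z₁+Z₂), |Z| = 2.70 Ω, ∠Z = -44.8°

-44.8°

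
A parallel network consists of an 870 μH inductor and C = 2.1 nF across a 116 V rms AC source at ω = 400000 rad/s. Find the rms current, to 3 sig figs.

236 mA

X_L = ωL = 348 Ω
X_C = 1/(ωC) = 1190 Ω
Parallel: admittances add. Y = 1/(jωL) + jωC
Y = (0 − j0.00203) S
|Y| = 0.00203 S → |Z| = 1/|Y| = 492 Ω, ∠Z = −∠Y = 90.0°
I = V/|Z| = 116/492 = 236 mA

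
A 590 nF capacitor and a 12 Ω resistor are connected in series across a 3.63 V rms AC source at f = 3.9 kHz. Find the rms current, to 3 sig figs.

51.7 mA

ω = 2πf = 24500 rad/s
X_C = 1/(ωC) = 69.2 Ω
Z = 12.0 − j69.2 Ω
|Z| = √(12.0² + 69.2²) = 70.2 Ω
I = V/|Z| = 3.63/70.2 = 51.7 mA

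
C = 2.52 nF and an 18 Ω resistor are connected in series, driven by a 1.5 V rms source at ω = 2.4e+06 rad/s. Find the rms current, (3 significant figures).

9.02 mA

X_C = 1/(ωC) = 165 Ω
Z = 18.0 − j165 Ω
|Z| = √(18.0² + 165²) = 166 Ω
I = V/|Z| = 1.5/166 = 9.02 mA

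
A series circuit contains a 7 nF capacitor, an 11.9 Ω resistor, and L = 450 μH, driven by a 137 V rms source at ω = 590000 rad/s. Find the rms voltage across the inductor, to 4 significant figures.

X_L = ωL = 265.5 Ω
X_C = 1/(ωC) = 242.1 Ω
Net reactance X = X_L − X_C = 23.37 Ω
Z = 11.90 + j23.37 Ω
|Z| = √(11.90² + 23.37²) = 26.22 Ω
I = V/|Z| = 5.224 A
V_L = I·|Z_L| = 5.224 × 265.5 = 1387 V

1387 V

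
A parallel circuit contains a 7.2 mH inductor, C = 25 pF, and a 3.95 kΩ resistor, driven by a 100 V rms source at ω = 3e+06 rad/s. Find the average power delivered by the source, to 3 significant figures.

2.53 W

X_L = ωL = 21600 Ω
X_C = 1/(ωC) = 13300 Ω
Parallel: admittances add. Y = 1/R + 1/(jωL) + jωC
Y = (0.000253 + j2.87e-05) S
|Y| = 0.000255 S → |Z| = 1/|Y| = 3920 Ω, ∠Z = −∠Y = -6.47°
I = V/|Z| = 25.5 mA
P = VI cos φ = 100 × 0.0255 × cos(-6.47°) = 2.53 W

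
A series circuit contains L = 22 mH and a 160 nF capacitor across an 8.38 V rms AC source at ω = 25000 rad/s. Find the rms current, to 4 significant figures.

27.93 mA

X_L = ωL = 550.0 Ω
X_C = 1/(ωC) = 250.0 Ω
Net reactance X = X_L − X_C = 300.0 Ω
Z = j300.0 Ω
|Z| = √(0² + 300.0²) = 300.0 Ω
I = V/|Z| = 8.38/300.0 = 27.93 mA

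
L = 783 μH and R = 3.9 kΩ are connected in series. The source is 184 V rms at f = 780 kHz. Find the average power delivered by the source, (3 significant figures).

4.41 W

ω = 2πf = 4.901e+06 rad/s
X_L = ωL = 3840 Ω
Z = 3900 + j3840 Ω
|Z| = √(3900² + 3840²) = 5470 Ω
∠Z = arctan(3840/3900) = 44.5°
I = V/|Z| = 33.6 mA
P = VI cos φ = 184 × 0.0336 × cos(44.5°) = 4.41 W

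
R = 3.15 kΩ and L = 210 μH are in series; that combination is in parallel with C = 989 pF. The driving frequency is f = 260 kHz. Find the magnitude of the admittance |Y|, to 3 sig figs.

1.61 mS

ω = 2πf = 1.634e+06 rad/s
X_L = ωL = 343 Ω
X_C = 1/(ωC) = 619 Ω
Branch 1 (R+jX_L): Z₁ = 3150 + j343 Ω, |Z₁| = 3170 Ω
Branch 2 (−jX_C): Z₂ = −j619 Ω
Parallel: Z = Z₁Z₂/(Z₁+Z₂), |Z| = 620 Ω, ∠Z = -78.8°
|Y| = 1/|Z| = 1.61 mS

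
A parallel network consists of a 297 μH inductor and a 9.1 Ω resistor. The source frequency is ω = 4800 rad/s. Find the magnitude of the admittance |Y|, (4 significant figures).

710.0 mS

X_L = ωL = 1.426 Ω
Parallel: admittances add. Y = 1/R + 1/(jωL)
Y = (0.1099 − j0.7015) S
|Y| = 0.7100 S → |Z| = 1/|Y| = 1.408 Ω, ∠Z = −∠Y = 81.10°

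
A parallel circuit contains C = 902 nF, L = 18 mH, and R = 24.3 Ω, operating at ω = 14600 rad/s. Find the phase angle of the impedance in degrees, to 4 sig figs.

-12.82°

X_L = ωL = 262.8 Ω
X_C = 1/(ωC) = 75.93 Ω
Parallel: admittances add. Y = 1/R + 1/(jωL) + jωC
Y = (0.04115 + j0.009364) S
|Y| = 0.04220 S → |Z| = 1/|Y| = 23.69 Ω, ∠Z = −∠Y = -12.82°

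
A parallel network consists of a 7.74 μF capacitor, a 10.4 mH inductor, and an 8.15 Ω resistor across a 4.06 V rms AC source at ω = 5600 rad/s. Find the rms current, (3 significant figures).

509 mA

X_L = ωL = 58.2 Ω
X_C = 1/(ωC) = 23.1 Ω
Parallel: admittances add. Y = 1/R + 1/(jωL) + jωC
Y = (0.123 + j0.0262) S
|Y| = 0.125 S → |Z| = 1/|Y| = 7.97 Ω, ∠Z = −∠Y = -12.0°
I = V/|Z| = 4.06/7.97 = 509 mA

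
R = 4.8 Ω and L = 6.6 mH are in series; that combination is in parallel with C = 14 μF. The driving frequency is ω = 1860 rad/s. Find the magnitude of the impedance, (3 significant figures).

X_L = ωL = 12.3 Ω
X_C = 1/(ωC) = 38.4 Ω
Branch 1 (R+jX_L): Z₁ = 4.80 + j12.3 Ω, |Z₁| = 13.2 Ω
Branch 2 (−jX_C): Z₂ = −j38.4 Ω
Parallel: Z = Z₁Z₂/(Z₁+Z₂), |Z| = 19.1 Ω, ∠Z = 58.2°

19.1 Ω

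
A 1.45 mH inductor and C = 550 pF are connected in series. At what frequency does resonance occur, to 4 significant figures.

ω₀ = 1/√(LC) = 1/√(0.00145 × 5.5e-10) = 1.12e+06 rad/s
f₀ = ω₀/(2π) = 178.2 kHz

178.2 kHz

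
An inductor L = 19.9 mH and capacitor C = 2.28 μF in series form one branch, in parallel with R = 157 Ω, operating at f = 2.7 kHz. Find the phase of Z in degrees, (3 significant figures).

ω = 2πf = 16960 rad/s
X_L = ωL = 338 Ω
X_C = 1/(ωC) = 25.9 Ω
Branch 1: Z₁ = R = 157 Ω
Branch 2 (series LC): Z₂ = j(X_L − X_C) = j312 Ω
Parallel: Z = Z₁Z₂/(Z₁+Z₂), |Z| = 140 Ω, ∠Z = 26.7°

26.7°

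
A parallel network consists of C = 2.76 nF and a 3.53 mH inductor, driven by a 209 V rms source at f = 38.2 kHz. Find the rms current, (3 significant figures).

108 mA

ω = 2πf = 240000 rad/s
X_L = ωL = 847 Ω
X_C = 1/(ωC) = 1510 Ω
Parallel: admittances add. Y = 1/(jωL) + jωC
Y = (0 − j0.000518) S
|Y| = 0.000518 S → |Z| = 1/|Y| = 1930 Ω, ∠Z = −∠Y = 90.0°
I = V/|Z| = 209/1930 = 108 mA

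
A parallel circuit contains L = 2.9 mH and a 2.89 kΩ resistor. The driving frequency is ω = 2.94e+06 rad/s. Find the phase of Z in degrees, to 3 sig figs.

18.7°

X_L = ωL = 8530 Ω
Parallel: admittances add. Y = 1/R + 1/(jωL)
Y = (0.000346 − j0.000117) S
|Y| = 0.000365 S → |Z| = 1/|Y| = 2740 Ω, ∠Z = −∠Y = 18.7°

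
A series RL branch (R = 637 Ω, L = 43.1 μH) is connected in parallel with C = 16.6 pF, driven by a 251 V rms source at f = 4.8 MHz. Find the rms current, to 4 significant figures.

82.00 mA

ω = 2πf = 3.016e+07 rad/s
X_L = ωL = 1300 Ω
X_C = 1/(ωC) = 1997 Ω
Branch 1 (R+jX_L): Z₁ = 637.0 + j1300 Ω, |Z₁| = 1448 Ω
Branch 2 (−jX_C): Z₂ = −j1997 Ω
Parallel: Z = Z₁Z₂/(Z₁+Z₂), |Z| = 3061 Ω, ∠Z = 21.49°
I = V/|Z| = 251/3061 = 82.00 mA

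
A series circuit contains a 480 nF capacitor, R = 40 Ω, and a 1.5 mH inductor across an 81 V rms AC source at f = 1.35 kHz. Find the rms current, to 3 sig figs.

ω = 2πf = 8482 rad/s
X_L = ωL = 12.7 Ω
X_C = 1/(ωC) = 246 Ω
Net reactance X = X_L − X_C = -233 Ω
Z = 40.0 − j233 Ω
|Z| = √(40.0² + 233²) = 236 Ω
I = V/|Z| = 81/236 = 343 mA

343 mA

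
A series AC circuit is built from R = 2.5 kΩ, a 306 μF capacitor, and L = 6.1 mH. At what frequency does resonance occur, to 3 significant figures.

ω₀ = 1/√(LC) = 1/√(0.0061 × 0.000306) = 731.9 rad/s
f₀ = ω₀/(2π) = 116 Hz

116 Hz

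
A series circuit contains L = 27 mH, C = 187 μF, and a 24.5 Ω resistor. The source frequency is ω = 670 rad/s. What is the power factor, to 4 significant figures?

X_L = ωL = 18.09 Ω
X_C = 1/(ωC) = 7.981 Ω
Net reactance X = X_L − X_C = 10.11 Ω
Z = 24.50 + j10.11 Ω
|Z| = √(24.50² + 10.11²) = 26.50 Ω
∠Z = arctan(10.11/24.50) = 22.42°
cos φ = cos(22.42°) = 0.9244

0.9244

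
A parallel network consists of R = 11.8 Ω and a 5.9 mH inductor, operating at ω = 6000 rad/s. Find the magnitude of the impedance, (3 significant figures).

X_L = ωL = 35.4 Ω
Parallel: admittances add. Y = 1/R + 1/(jωL)
Y = (0.0847 − j0.0282) S
|Y| = 0.0893 S → |Z| = 1/|Y| = 11.2 Ω, ∠Z = −∠Y = 18.4°

11.2 Ω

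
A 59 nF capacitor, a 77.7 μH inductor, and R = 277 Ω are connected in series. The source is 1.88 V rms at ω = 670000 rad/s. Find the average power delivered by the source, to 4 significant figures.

X_L = ωL = 52.06 Ω
X_C = 1/(ωC) = 25.30 Ω
Net reactance X = X_L − X_C = 26.76 Ω
Z = 277.0 + j26.76 Ω
|Z| = √(277.0² + 26.76²) = 278.3 Ω
∠Z = arctan(26.76/277.0) = 5.518°
I = V/|Z| = 6.756 mA
P = VI cos φ = 1.88 × 0.006756 × cos(5.518°) = 12.64 mW

12.64 mW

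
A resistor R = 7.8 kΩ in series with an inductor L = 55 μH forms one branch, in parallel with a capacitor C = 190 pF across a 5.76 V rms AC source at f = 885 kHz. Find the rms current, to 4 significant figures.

6.101 mA

ω = 2πf = 5.561e+06 rad/s
X_L = ωL = 305.8 Ω
X_C = 1/(ωC) = 946.5 Ω
Branch 1 (R+jX_L): Z₁ = 7800 + j305.8 Ω, |Z₁| = 7806 Ω
Branch 2 (−jX_C): Z₂ = −j946.5 Ω
Parallel: Z = Z₁Z₂/(Z₁+Z₂), |Z| = 944.1 Ω, ∠Z = -83.06°
I = V/|Z| = 5.76/944.1 = 6.101 mA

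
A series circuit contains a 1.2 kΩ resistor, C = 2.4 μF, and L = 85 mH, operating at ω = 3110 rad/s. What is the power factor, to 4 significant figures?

0.9941

X_L = ωL = 264.4 Ω
X_C = 1/(ωC) = 134.0 Ω
Net reactance X = X_L − X_C = 130.4 Ω
Z = 1200 + j130.4 Ω
|Z| = √(1200² + 130.4²) = 1207 Ω
∠Z = arctan(130.4/1200) = 6.201°
cos φ = cos(6.201°) = 0.9941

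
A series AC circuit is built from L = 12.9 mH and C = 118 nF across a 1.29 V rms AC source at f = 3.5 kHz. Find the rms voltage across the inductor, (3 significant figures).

ω = 2πf = 21990 rad/s
X_L = ωL = 284 Ω
X_C = 1/(ωC) = 385 Ω
Net reactance X = X_L − X_C = -102 Ω
Z = − j102 Ω
|Z| = √(0² + 102²) = 102 Ω
I = V/|Z| = 12.7 mA
V_L = I·|Z_L| = 0.0127 × 284 = 3.60 V

3.60 V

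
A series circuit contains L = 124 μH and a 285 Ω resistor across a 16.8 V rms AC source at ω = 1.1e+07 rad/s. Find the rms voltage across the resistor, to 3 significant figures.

3.44 V

X_L = ωL = 1360 Ω
Z = 285 + j1360 Ω
|Z| = √(285² + 1360²) = 1390 Ω
I = V/|Z| = 12.1 mA
V_R = I·|Z_R| = 0.0121 × 285 = 3.44 V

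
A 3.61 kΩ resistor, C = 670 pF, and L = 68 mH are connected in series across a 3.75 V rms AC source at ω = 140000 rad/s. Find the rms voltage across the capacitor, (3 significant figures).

X_L = ωL = 9520 Ω
X_C = 1/(ωC) = 10700 Ω
Net reactance X = X_L − X_C = -1140 Ω
Z = 3610 − j1140 Ω
|Z| = √(3610² + 1140²) = 3790 Ω
I = V/|Z| = 990 μA
V_C = I·|Z_C| = 0.000990 × 10700 = 10.6 V

10.6 V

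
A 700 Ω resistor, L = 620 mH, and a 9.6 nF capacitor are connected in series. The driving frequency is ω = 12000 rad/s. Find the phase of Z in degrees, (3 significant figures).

-60.6°

X_L = ωL = 7440 Ω
X_C = 1/(ωC) = 8680 Ω
Net reactance X = X_L − X_C = -1240 Ω
Z = 700 − j1240 Ω
|Z| = √(700² + 1240²) = 1420 Ω
∠Z = arctan(-1240/700) = -60.6°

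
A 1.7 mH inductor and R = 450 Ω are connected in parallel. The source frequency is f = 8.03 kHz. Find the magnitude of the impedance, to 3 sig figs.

ω = 2πf = 50450 rad/s
X_L = ωL = 85.8 Ω
Parallel: admittances add. Y = 1/R + 1/(jωL)
Y = (0.00222 − j0.0117) S
|Y| = 0.0119 S → |Z| = 1/|Y| = 84.3 Ω, ∠Z = −∠Y = 79.2°

84.3 Ω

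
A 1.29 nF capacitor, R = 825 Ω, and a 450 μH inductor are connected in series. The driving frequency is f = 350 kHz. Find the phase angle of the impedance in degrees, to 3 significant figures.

37.7°

ω = 2πf = 2.199e+06 rad/s
X_L = ωL = 990 Ω
X_C = 1/(ωC) = 353 Ω
Net reactance X = X_L − X_C = 637 Ω
Z = 825 + j637 Ω
|Z| = √(825² + 637²) = 1040 Ω
∠Z = arctan(637/825) = 37.7°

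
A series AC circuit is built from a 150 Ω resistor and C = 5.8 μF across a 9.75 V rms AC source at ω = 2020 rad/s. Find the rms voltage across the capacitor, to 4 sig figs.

X_C = 1/(ωC) = 85.35 Ω
Z = 150.0 − j85.35 Ω
|Z| = √(150.0² + 85.35²) = 172.6 Ω
I = V/|Z| = 56.49 mA
V_C = I·|Z_C| = 0.05649 × 85.35 = 4.822 V

4.822 V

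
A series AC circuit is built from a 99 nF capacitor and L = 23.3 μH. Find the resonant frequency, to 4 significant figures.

104.8 kHz

ω₀ = 1/√(LC) = 1/√(2.33e-05 × 9.9e-08) = 658400 rad/s
f₀ = ω₀/(2π) = 104.8 kHz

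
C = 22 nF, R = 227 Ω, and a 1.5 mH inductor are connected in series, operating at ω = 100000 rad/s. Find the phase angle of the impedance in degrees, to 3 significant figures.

X_L = ωL = 150 Ω
X_C = 1/(ωC) = 455 Ω
Net reactance X = X_L − X_C = -305 Ω
Z = 227 − j305 Ω
|Z| = √(227² + 305²) = 380 Ω
∠Z = arctan(-305/227) = -53.3°

-53.3°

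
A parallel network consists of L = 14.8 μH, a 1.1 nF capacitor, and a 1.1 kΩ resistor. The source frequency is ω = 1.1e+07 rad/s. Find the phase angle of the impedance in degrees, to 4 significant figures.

-81.32°

X_L = ωL = 162.8 Ω
X_C = 1/(ωC) = 82.64 Ω
Parallel: admittances add. Y = 1/R + 1/(jωL) + jωC
Y = (0.0009091 + j0.005957) S
|Y| = 0.006026 S → |Z| = 1/|Y| = 165.9 Ω, ∠Z = −∠Y = -81.32°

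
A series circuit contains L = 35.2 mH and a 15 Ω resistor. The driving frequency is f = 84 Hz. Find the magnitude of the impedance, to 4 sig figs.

ω = 2πf = 527.8 rad/s
X_L = ωL = 18.58 Ω
Z = 15.00 + j18.58 Ω
|Z| = √(15.00² + 18.58²) = 23.88 Ω

23.88 Ω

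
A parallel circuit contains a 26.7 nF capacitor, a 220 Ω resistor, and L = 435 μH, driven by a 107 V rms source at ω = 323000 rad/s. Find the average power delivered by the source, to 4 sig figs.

52.04 W

X_L = ωL = 140.5 Ω
X_C = 1/(ωC) = 116.0 Ω
Parallel: admittances add. Y = 1/R + 1/(jωL) + jωC
Y = (0.004545 + j0.001507) S
|Y| = 0.004789 S → |Z| = 1/|Y| = 208.8 Ω, ∠Z = −∠Y = -18.34°
I = V/|Z| = 512.4 mA
P = VI cos φ = 107 × 0.5124 × cos(-18.34°) = 52.04 W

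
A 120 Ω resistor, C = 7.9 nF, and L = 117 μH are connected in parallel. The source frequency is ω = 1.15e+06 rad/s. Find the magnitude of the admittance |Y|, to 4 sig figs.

8.496 mS

X_L = ωL = 134.6 Ω
X_C = 1/(ωC) = 110.1 Ω
Parallel: admittances add. Y = 1/R + 1/(jωL) + jωC
Y = (0.008333 + j0.001653) S
|Y| = 0.008496 S → |Z| = 1/|Y| = 117.7 Ω, ∠Z = −∠Y = -11.22°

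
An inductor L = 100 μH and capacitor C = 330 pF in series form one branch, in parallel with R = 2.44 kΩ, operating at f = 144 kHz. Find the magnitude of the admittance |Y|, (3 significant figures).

ω = 2πf = 904800 rad/s
X_L = ωL = 90.5 Ω
X_C = 1/(ωC) = 3350 Ω
Branch 1: Z₁ = R = 2440 Ω
Branch 2 (series LC): Z₂ = j(X_L − X_C) = −j3260 Ω
Parallel: Z = Z₁Z₂/(Z₁+Z₂), |Z| = 1950 Ω, ∠Z = -36.8°
|Y| = 1/|Z| = 512 μS

512 μS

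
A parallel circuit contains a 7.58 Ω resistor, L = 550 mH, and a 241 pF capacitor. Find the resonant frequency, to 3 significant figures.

13.8 kHz

ω₀ = 1/√(LC) = 1/√(0.55 × 2.41e-10) = 86860 rad/s
f₀ = ω₀/(2π) = 13.8 kHz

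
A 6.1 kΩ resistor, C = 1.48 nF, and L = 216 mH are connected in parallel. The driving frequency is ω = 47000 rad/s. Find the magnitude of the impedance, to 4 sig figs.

6007 Ω

X_L = ωL = 10150 Ω
X_C = 1/(ωC) = 14380 Ω
Parallel: admittances add. Y = 1/R + 1/(jωL) + jωC
Y = (0.0001639 − j2.894e-05) S
|Y| = 0.0001665 S → |Z| = 1/|Y| = 6007 Ω, ∠Z = −∠Y = 10.01°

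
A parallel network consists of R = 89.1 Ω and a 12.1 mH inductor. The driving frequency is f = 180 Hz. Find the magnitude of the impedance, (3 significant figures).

ω = 2πf = 1131 rad/s
X_L = ωL = 13.7 Ω
Parallel: admittances add. Y = 1/R + 1/(jωL)
Y = (0.0112 − j0.0731) S
|Y| = 0.0739 S → |Z| = 1/|Y| = 13.5 Ω, ∠Z = −∠Y = 81.3°

13.5 Ω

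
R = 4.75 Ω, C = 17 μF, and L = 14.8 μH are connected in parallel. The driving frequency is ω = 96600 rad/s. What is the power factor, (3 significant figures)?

0.218

X_L = ωL = 1.43 Ω
X_C = 1/(ωC) = 0.609 Ω
Parallel: admittances add. Y = 1/R + 1/(jωL) + jωC
Y = (0.211 + j0.943) S
|Y| = 0.966 S → |Z| = 1/|Y| = 1.04 Ω, ∠Z = −∠Y = -77.4°
cos φ = cos(-77.4°) = 0.218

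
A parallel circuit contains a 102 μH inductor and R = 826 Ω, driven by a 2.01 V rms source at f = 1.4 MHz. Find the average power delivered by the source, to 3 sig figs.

4.89 mW

ω = 2πf = 8.796e+06 rad/s
X_L = ωL = 897 Ω
Parallel: admittances add. Y = 1/R + 1/(jωL)
Y = (0.00121 − j0.00111) S
|Y| = 0.00165 S → |Z| = 1/|Y| = 608 Ω, ∠Z = −∠Y = 42.6°
I = V/|Z| = 3.31 mA
P = VI cos φ = 2.01 × 0.00331 × cos(42.6°) = 4.89 mW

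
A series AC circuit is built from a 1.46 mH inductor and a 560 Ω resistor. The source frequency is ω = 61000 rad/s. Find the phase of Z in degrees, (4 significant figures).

9.036°

X_L = ωL = 89.06 Ω
Z = 560.0 + j89.06 Ω
|Z| = √(560.0² + 89.06²) = 567.0 Ω
∠Z = arctan(89.06/560.0) = 9.036°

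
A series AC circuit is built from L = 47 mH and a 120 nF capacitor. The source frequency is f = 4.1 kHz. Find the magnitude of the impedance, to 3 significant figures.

ω = 2πf = 25760 rad/s
X_L = ωL = 1210 Ω
X_C = 1/(ωC) = 323 Ω
Net reactance X = X_L − X_C = 887 Ω
Z = j887 Ω
|Z| = √(0² + 887²) = 887 Ω

887 Ω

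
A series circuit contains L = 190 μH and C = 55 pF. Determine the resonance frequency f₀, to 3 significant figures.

ω₀ = 1/√(LC) = 1/√(0.00019 × 5.5e-11) = 9.782e+06 rad/s
f₀ = ω₀/(2π) = 1.56 MHz

1.56 MHz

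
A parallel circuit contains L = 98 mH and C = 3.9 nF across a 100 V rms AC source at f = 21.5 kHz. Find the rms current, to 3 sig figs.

45.1 mA

ω = 2πf = 135100 rad/s
X_L = ωL = 13200 Ω
X_C = 1/(ωC) = 1900 Ω
Parallel: admittances add. Y = 1/(jωL) + jωC
Y = (0 + j0.000451) S
|Y| = 0.000451 S → |Z| = 1/|Y| = 2220 Ω, ∠Z = −∠Y = -90.0°
I = V/|Z| = 100/2220 = 45.1 mA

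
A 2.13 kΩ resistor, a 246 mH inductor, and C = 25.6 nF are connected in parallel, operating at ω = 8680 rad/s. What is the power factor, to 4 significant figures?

0.8857

X_L = ωL = 2135 Ω
X_C = 1/(ωC) = 4500 Ω
Parallel: admittances add. Y = 1/R + 1/(jωL) + jωC
Y = (0.0004695 − j0.0002461) S
|Y| = 0.0005301 S → |Z| = 1/|Y| = 1886 Ω, ∠Z = −∠Y = 27.66°
cos φ = cos(27.66°) = 0.8857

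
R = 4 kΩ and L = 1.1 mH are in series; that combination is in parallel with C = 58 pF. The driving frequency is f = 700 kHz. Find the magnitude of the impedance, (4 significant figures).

5996 Ω

ω = 2πf = 4.398e+06 rad/s
X_L = ωL = 4838 Ω
X_C = 1/(ωC) = 3920 Ω
Branch 1 (R+jX_L): Z₁ = 4000 + j4838 Ω, |Z₁| = 6277 Ω
Branch 2 (−jX_C): Z₂ = −j3920 Ω
Parallel: Z = Z₁Z₂/(Z₁+Z₂), |Z| = 5996 Ω, ∠Z = -52.51°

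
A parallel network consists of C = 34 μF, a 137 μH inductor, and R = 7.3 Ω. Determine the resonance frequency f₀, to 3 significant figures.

ω₀ = 1/√(LC) = 1/√(0.000137 × 3.4e-05) = 14650 rad/s
f₀ = ω₀/(2π) = 2.33 kHz

2.33 kHz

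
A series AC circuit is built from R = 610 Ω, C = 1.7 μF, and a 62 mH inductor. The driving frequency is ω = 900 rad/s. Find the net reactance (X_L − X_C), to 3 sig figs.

X_L = ωL = 55.8 Ω
X_C = 1/(ωC) = 654 Ω
X = 55.8 − 654 = -598 Ω

-598 Ω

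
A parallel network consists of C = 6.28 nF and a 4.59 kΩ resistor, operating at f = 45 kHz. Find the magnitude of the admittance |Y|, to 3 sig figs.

1.79 mS

ω = 2πf = 282700 rad/s
X_C = 1/(ωC) = 563 Ω
Parallel: admittances add. Y = 1/R + jωC
Y = (0.000218 + j0.00178) S
|Y| = 0.00179 S → |Z| = 1/|Y| = 559 Ω, ∠Z = −∠Y = -83.0°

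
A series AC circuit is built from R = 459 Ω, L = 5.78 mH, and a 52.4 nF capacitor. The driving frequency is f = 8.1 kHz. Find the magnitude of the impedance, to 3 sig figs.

466 Ω

ω = 2πf = 50890 rad/s
X_L = ωL = 294 Ω
X_C = 1/(ωC) = 375 Ω
Net reactance X = X_L − X_C = -80.8 Ω
Z = 459 − j80.8 Ω
|Z| = √(459² + 80.8²) = 466 Ω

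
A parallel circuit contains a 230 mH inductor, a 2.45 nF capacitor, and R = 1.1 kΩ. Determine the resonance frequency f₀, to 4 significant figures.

ω₀ = 1/√(LC) = 1/√(0.23 × 2.45e-09) = 42130 rad/s
f₀ = ω₀/(2π) = 6.705 kHz

6.705 kHz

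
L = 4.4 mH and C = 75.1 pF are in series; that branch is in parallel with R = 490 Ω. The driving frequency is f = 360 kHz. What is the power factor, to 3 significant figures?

0.993

ω = 2πf = 2.262e+06 rad/s
X_L = ωL = 9950 Ω
X_C = 1/(ωC) = 5890 Ω
Branch 1: Z₁ = R = 490 Ω
Branch 2 (series LC): Z₂ = j(X_L − X_C) = j4070 Ω
Parallel: Z = Z₁Z₂/(Z₁+Z₂), |Z| = 486 Ω, ∠Z = 6.87°
cos φ = cos(6.87°) = 0.993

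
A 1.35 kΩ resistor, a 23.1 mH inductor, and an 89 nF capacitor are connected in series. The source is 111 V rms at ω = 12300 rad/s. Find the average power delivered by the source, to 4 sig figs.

X_L = ωL = 284.1 Ω
X_C = 1/(ωC) = 913.5 Ω
Net reactance X = X_L − X_C = -629.4 Ω
Z = 1350 − j629.4 Ω
|Z| = √(1350² + 629.4²) = 1489 Ω
∠Z = arctan(-629.4/1350) = -24.99°
I = V/|Z| = 74.52 mA
P = VI cos φ = 111 × 0.07452 × cos(-24.99°) = 7.497 W

7.497 W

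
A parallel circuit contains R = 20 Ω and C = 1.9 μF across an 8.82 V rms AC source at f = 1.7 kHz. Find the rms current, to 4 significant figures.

ω = 2πf = 10680 rad/s
X_C = 1/(ωC) = 49.27 Ω
Parallel: admittances add. Y = 1/R + jωC
Y = (0.05000 + j0.02029) S
|Y| = 0.05396 S → |Z| = 1/|Y| = 18.53 Ω, ∠Z = −∠Y = -22.09°
I = V/|Z| = 8.82/18.53 = 475.9 mA

475.9 mA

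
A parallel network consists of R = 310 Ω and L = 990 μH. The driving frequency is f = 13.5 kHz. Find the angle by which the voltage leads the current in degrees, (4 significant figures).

74.84°

ω = 2πf = 84820 rad/s
X_L = ωL = 83.97 Ω
Parallel: admittances add. Y = 1/R + 1/(jωL)
Y = (0.003226 − j0.01191) S
|Y| = 0.01234 S → |Z| = 1/|Y| = 81.05 Ω, ∠Z = −∠Y = 74.84°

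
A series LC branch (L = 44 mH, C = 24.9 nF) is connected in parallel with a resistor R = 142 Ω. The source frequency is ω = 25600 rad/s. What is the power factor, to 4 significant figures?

0.9521

X_L = ωL = 1126 Ω
X_C = 1/(ωC) = 1569 Ω
Branch 1: Z₁ = R = 142.0 Ω
Branch 2 (series LC): Z₂ = j(X_L − X_C) = −j442.4 Ω
Parallel: Z = Z₁Z₂/(Z₁+Z₂), |Z| = 135.2 Ω, ∠Z = -17.80°
cos φ = cos(-17.80°) = 0.9521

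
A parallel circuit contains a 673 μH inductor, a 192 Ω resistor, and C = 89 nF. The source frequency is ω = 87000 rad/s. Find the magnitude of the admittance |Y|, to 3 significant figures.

10.7 mS

X_L = ωL = 58.6 Ω
X_C = 1/(ωC) = 129 Ω
Parallel: admittances add. Y = 1/R + 1/(jωL) + jωC
Y = (0.00521 − j0.00934) S
|Y| = 0.0107 S → |Z| = 1/|Y| = 93.5 Ω, ∠Z = −∠Y = 60.8°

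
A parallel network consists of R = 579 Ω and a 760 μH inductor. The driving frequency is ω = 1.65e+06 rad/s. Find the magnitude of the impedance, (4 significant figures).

525.7 Ω

X_L = ωL = 1254 Ω
Parallel: admittances add. Y = 1/R + 1/(jωL)
Y = (0.001727 − j0.0007974) S
|Y| = 0.001902 S → |Z| = 1/|Y| = 525.7 Ω, ∠Z = −∠Y = 24.78°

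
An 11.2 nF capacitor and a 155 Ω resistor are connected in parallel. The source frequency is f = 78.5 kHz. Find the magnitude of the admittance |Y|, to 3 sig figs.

8.49 mS

ω = 2πf = 493200 rad/s
X_C = 1/(ωC) = 181 Ω
Parallel: admittances add. Y = 1/R + jωC
Y = (0.00645 + j0.00552) S
|Y| = 0.00849 S → |Z| = 1/|Y| = 118 Ω, ∠Z = −∠Y = -40.6°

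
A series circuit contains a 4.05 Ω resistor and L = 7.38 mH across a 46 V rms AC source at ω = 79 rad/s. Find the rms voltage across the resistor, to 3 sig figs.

X_L = ωL = 0.583 Ω
Z = 4.05 + j0.583 Ω
|Z| = √(4.05² + 0.583²) = 4.09 Ω
I = V/|Z| = 11.2 A
V_R = I·|Z_R| = 11.2 × 4.05 = 45.5 V

45.5 V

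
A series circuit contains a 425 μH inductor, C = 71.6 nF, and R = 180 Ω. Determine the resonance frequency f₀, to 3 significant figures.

28.9 kHz

ω₀ = 1/√(LC) = 1/√(0.000425 × 7.16e-08) = 181300 rad/s
f₀ = ω₀/(2π) = 28.9 kHz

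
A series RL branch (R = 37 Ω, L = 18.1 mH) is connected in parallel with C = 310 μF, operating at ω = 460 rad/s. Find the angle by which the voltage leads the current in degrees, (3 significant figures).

X_L = ωL = 8.33 Ω
X_C = 1/(ωC) = 7.01 Ω
Branch 1 (R+jX_L): Z₁ = 37.0 + j8.33 Ω, |Z₁| = 37.9 Ω
Branch 2 (−jX_C): Z₂ = −j7.01 Ω
Parallel: Z = Z₁Z₂/(Z₁+Z₂), |Z| = 7.18 Ω, ∠Z = -79.4°

-79.4°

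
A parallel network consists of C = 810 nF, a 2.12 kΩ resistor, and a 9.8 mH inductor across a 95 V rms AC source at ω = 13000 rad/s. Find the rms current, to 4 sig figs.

X_L = ωL = 127.4 Ω
X_C = 1/(ωC) = 94.97 Ω
Parallel: admittances add. Y = 1/R + 1/(jωL) + jωC
Y = (0.0004717 + j0.002681) S
|Y| = 0.002722 S → |Z| = 1/|Y| = 367.4 Ω, ∠Z = −∠Y = -80.02°
I = V/|Z| = 95/367.4 = 258.6 mA

258.6 mA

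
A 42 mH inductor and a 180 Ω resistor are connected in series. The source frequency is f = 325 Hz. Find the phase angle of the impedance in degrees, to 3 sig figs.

ω = 2πf = 2042 rad/s
X_L = ωL = 85.8 Ω
Z = 180 + j85.8 Ω
|Z| = √(180² + 85.8²) = 199 Ω
∠Z = arctan(85.8/180) = 25.5°

25.5°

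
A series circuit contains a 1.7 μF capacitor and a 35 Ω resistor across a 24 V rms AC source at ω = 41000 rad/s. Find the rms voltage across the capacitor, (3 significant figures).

9.10 V

X_C = 1/(ωC) = 14.3 Ω
Z = 35.0 − j14.3 Ω
|Z| = √(35.0² + 14.3²) = 37.8 Ω
I = V/|Z| = 634 mA
V_C = I·|Z_C| = 0.634 × 14.3 = 9.10 V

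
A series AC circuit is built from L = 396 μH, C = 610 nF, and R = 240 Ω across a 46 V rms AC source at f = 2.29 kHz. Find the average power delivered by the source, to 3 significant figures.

ω = 2πf = 14390 rad/s
X_L = ωL = 5.70 Ω
X_C = 1/(ωC) = 114 Ω
Net reactance X = X_L − X_C = -108 Ω
Z = 240 − j108 Ω
|Z| = √(240² + 108²) = 263 Ω
∠Z = arctan(-108/240) = -24.3°
I = V/|Z| = 175 mA
P = VI cos φ = 46 × 0.175 × cos(-24.3°) = 7.33 W

7.33 W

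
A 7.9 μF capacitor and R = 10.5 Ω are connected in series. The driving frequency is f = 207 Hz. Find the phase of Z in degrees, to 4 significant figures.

-83.84°

ω = 2πf = 1301 rad/s
X_C = 1/(ωC) = 97.32 Ω
Z = 10.50 − j97.32 Ω
|Z| = √(10.50² + 97.32²) = 97.89 Ω
∠Z = arctan(-97.32/10.50) = -83.84°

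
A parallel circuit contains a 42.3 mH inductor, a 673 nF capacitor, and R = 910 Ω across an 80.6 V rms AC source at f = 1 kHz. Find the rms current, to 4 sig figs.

96.21 mA

ω = 2πf = 6283 rad/s
X_L = ωL = 265.8 Ω
X_C = 1/(ωC) = 236.5 Ω
Parallel: admittances add. Y = 1/R + 1/(jωL) + jωC
Y = (0.001099 + j0.0004661) S
|Y| = 0.001194 S → |Z| = 1/|Y| = 837.8 Ω, ∠Z = −∠Y = -22.98°
I = V/|Z| = 80.6/837.8 = 96.21 mA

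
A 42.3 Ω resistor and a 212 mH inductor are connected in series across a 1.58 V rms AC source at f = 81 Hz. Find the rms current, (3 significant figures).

ω = 2πf = 508.9 rad/s
X_L = ωL = 108 Ω
Z = 42.3 + j108 Ω
|Z| = √(42.3² + 108²) = 116 Ω
I = V/|Z| = 1.58/116 = 13.6 mA

13.6 mA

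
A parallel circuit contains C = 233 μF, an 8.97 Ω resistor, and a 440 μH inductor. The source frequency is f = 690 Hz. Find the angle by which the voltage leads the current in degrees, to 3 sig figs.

ω = 2πf = 4335 rad/s
X_L = ωL = 1.91 Ω
X_C = 1/(ωC) = 0.990 Ω
Parallel: admittances add. Y = 1/R + 1/(jωL) + jωC
Y = (0.111 + j0.486) S
|Y| = 0.499 S → |Z| = 1/|Y| = 2.01 Ω, ∠Z = −∠Y = -77.1°

-77.1°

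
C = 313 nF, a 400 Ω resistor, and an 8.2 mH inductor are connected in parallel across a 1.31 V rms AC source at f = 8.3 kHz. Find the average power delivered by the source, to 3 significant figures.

ω = 2πf = 52150 rad/s
X_L = ωL = 428 Ω
X_C = 1/(ωC) = 61.3 Ω
Parallel: admittances add. Y = 1/R + 1/(jωL) + jωC
Y = (0.00250 + j0.0140) S
|Y| = 0.0142 S → |Z| = 1/|Y| = 70.4 Ω, ∠Z = −∠Y = -79.9°
I = V/|Z| = 18.6 mA
P = VI cos φ = 1.31 × 0.0186 × cos(-79.9°) = 4.29 mW

4.29 mW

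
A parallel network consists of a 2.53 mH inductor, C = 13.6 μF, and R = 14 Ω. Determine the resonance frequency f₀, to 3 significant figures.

ω₀ = 1/√(LC) = 1/√(0.00253 × 1.36e-05) = 5391 rad/s
f₀ = ω₀/(2π) = 858 Hz

858 Hz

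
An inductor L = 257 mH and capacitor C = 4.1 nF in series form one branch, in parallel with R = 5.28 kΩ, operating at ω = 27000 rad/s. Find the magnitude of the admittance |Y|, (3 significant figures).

514 μS

X_L = ωL = 6940 Ω
X_C = 1/(ωC) = 9030 Ω
Branch 1: Z₁ = R = 5280 Ω
Branch 2 (series LC): Z₂ = j(X_L − X_C) = −j2090 Ω
Parallel: Z = Z₁Z₂/(Z₁+Z₂), |Z| = 1950 Ω, ∠Z = -68.4°
|Y| = 1/|Z| = 514 μS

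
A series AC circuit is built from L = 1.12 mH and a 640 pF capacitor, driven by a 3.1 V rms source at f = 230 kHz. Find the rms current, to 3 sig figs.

ω = 2πf = 1.445e+06 rad/s
X_L = ωL = 1620 Ω
X_C = 1/(ωC) = 1080 Ω
Net reactance X = X_L − X_C = 537 Ω
Z = j537 Ω
|Z| = √(0² + 537²) = 537 Ω
I = V/|Z| = 3.1/537 = 5.77 mA

5.77 mA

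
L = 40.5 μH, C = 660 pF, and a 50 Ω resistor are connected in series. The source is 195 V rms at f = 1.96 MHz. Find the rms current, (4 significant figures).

514.5 mA

ω = 2πf = 1.232e+07 rad/s
X_L = ωL = 498.8 Ω
X_C = 1/(ωC) = 123.0 Ω
Net reactance X = X_L − X_C = 375.7 Ω
Z = 50.00 + j375.7 Ω
|Z| = √(50.00² + 375.7²) = 379.0 Ω
I = V/|Z| = 195/379.0 = 514.5 mA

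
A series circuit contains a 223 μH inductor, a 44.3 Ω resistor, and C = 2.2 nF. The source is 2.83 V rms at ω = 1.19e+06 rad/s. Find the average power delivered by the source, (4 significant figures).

22.80 mW

X_L = ωL = 265.4 Ω
X_C = 1/(ωC) = 382.0 Ω
Net reactance X = X_L − X_C = -116.6 Ω
Z = 44.30 − j116.6 Ω
|Z| = √(44.30² + 116.6²) = 124.7 Ω
∠Z = arctan(-116.6/44.30) = -69.20°
I = V/|Z| = 22.69 mA
P = VI cos φ = 2.83 × 0.02269 × cos(-69.20°) = 22.80 mW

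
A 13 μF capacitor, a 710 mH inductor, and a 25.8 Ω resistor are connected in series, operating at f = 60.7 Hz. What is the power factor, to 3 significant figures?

0.350

ω = 2πf = 381.4 rad/s
X_L = ωL = 271 Ω
X_C = 1/(ωC) = 202 Ω
Net reactance X = X_L − X_C = 69.1 Ω
Z = 25.8 + j69.1 Ω
|Z| = √(25.8² + 69.1²) = 73.8 Ω
∠Z = arctan(69.1/25.8) = 69.5°
cos φ = cos(69.5°) = 0.350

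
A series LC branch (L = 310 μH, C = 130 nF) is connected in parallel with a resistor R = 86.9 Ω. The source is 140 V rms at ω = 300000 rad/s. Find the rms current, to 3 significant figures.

2.63 A

X_L = ωL = 93.0 Ω
X_C = 1/(ωC) = 25.6 Ω
Branch 1: Z₁ = R = 86.9 Ω
Branch 2 (series LC): Z₂ = j(X_L − X_C) = j67.4 Ω
Parallel: Z = Z₁Z₂/(Z₁+Z₂), |Z| = 53.2 Ω, ∠Z = 52.2°
I = V/|Z| = 140/53.2 = 2.63 A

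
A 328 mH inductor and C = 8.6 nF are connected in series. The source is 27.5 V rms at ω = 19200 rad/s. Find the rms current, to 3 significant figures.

X_L = ωL = 6300 Ω
X_C = 1/(ωC) = 6060 Ω
Net reactance X = X_L − X_C = 241 Ω
Z = j241 Ω
|Z| = √(0² + 241²) = 241 Ω
I = V/|Z| = 27.5/241 = 114 mA

114 mA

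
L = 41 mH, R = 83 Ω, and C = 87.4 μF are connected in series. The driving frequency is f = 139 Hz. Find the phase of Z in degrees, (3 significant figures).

ω = 2πf = 873.4 rad/s
X_L = ωL = 35.8 Ω
X_C = 1/(ωC) = 13.1 Ω
Net reactance X = X_L − X_C = 22.7 Ω
Z = 83.0 + j22.7 Ω
|Z| = √(83.0² + 22.7²) = 86.1 Ω
∠Z = arctan(22.7/83.0) = 15.3°

15.3°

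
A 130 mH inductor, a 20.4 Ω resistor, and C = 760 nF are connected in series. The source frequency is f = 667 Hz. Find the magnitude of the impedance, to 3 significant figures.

ω = 2πf = 4191 rad/s
X_L = ωL = 545 Ω
X_C = 1/(ωC) = 314 Ω
Net reactance X = X_L − X_C = 231 Ω
Z = 20.4 + j231 Ω
|Z| = √(20.4² + 231²) = 232 Ω

232 Ω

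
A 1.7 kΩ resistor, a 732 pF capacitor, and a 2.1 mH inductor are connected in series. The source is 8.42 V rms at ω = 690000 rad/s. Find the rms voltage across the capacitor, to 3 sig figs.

9.36 V

X_L = ωL = 1450 Ω
X_C = 1/(ωC) = 1980 Ω
Net reactance X = X_L − X_C = -531 Ω
Z = 1700 − j531 Ω
|Z| = √(1700² + 531²) = 1780 Ω
I = V/|Z| = 4.73 mA
V_C = I·|Z_C| = 0.00473 × 1980 = 9.36 V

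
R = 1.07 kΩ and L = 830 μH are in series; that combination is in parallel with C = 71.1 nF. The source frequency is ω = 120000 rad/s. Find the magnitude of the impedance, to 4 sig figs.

X_L = ωL = 99.60 Ω
X_C = 1/(ωC) = 117.2 Ω
Branch 1 (R+jX_L): Z₁ = 1070 + j99.60 Ω, |Z₁| = 1075 Ω
Branch 2 (−jX_C): Z₂ = −j117.2 Ω
Parallel: Z = Z₁Z₂/(Z₁+Z₂), |Z| = 117.7 Ω, ∠Z = -83.74°

117.7 Ω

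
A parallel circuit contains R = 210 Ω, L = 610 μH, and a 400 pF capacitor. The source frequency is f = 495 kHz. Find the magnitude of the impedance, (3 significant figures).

ω = 2πf = 3.11e+06 rad/s
X_L = ωL = 1900 Ω
X_C = 1/(ωC) = 804 Ω
Parallel: admittances add. Y = 1/R + 1/(jωL) + jωC
Y = (0.00476 + j0.000717) S
|Y| = 0.00482 S → |Z| = 1/|Y| = 208 Ω, ∠Z = −∠Y = -8.56°

208 Ω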